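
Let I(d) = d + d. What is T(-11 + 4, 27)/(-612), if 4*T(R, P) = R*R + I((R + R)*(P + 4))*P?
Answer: 23387/2448 ≈ 9.5535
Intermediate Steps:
I(d) = 2*d
T(R, P) = R²/4 + P*R*(4 + P) (T(R, P) = (R*R + (2*((R + R)*(P + 4)))*P)/4 = (R² + (2*((2*R)*(4 + P)))*P)/4 = (R² + (2*(2*R*(4 + P)))*P)/4 = (R² + (4*R*(4 + P))*P)/4 = (R² + 4*P*R*(4 + P))/4 = R²/4 + P*R*(4 + P))
T(-11 + 4, 27)/(-612) = ((-11 + 4)*((-11 + 4) + 4*27*(4 + 27))/4)/(-612) = ((¼)*(-7)*(-7 + 4*27*31))*(-1/612) = ((¼)*(-7)*(-7 + 3348))*(-1/612) = ((¼)*(-7)*3341)*(-1/612) = -23387/4*(-1/612) = 23387/2448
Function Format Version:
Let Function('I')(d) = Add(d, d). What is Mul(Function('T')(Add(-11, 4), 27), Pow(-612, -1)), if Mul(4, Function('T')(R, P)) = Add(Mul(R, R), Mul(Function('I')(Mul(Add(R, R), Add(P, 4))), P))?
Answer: Rational(23387, 2448) ≈ 9.5535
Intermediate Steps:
Function('I')(d) = Mul(2, d)
Function('T')(R, P) = Add(Mul(Rational(1, 4), Pow(R, 2)), Mul(P, R, Add(4, P))) (Function('T')(R, P) = Mul(Rational(1, 4), Add(Mul(R, R), Mul(Mul(2, Mul(Add(R, R), Add(P, 4))), P))) = Mul(Rational(1, 4), Add(Pow(R, 2), Mul(Mul(2, Mul(Mul(2, R), Add(4, P))), P))) = Mul(Rational(1, 4), Add(Pow(R, 2), Mul(Mul(2, Mul(2, R, Add(4, P))), P))) = Mul(Rational(1, 4), Add(Pow(R, 2), Mul(Mul(4, R, Add(4, P)), P))) = Mul(Rational(1, 4), Add(Pow(R, 2), Mul(4, P, R, Add(4, P)))) = Add(Mul(Rational(1, 4), Pow(R, 2)), Mul(P, R, Add(4, P))))
Mul(Function('T')(Add(-11, 4), 27), Pow(-612, -1)) = Mul(Mul(Rational(1, 4), Add(-11, 4), Add(Add(-11, 4), Mul(4, 27, Add(4, 27)))), Pow(-612, -1)) = Mul(Mul(Rational(1, 4), -7, Add(-7, Mul(4, 27, 31))), Rational(-1, 612)) = Mul(Mul(Rational(1, 4), -7, Add(-7, 3348)), Rational(-1, 612)) = Mul(Mul(Rational(1, 4), -7, 3341), Rational(-1, 612)) = Mul(Rational(-23387, 4), Rational(-1, 612)) = Rational(23387, 2448)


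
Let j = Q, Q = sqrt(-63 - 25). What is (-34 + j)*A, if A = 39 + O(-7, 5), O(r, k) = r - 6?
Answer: -884 + 52*I*sqrt(22) ≈ -884.0 + 243.9*I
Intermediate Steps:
O(r, k) = -6 + r
Q = 2*I*sqrt(22) (Q = sqrt(-88) = 2*I*sqrt(22) ≈ 9.3808*I)
j = 2*I*sqrt(22) ≈ 9.3808*I
A = 26 (A = 39 + (-6 - 7) = 39 - 13 = 26)
(-34 + j)*A = (-34 + 2*I*sqrt(22))*26 = -884 + 52*I*sqrt(22)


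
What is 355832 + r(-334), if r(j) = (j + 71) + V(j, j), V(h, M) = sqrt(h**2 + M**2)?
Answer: 355569 + 334*sqrt(2) ≈ 3.5604e+5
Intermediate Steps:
V(h, M) = sqrt(M**2 + h**2)
r(j) = 71 + j + sqrt(2)*sqrt(j**2) (r(j) = (j + 71) + sqrt(j**2 + j**2) = (71 + j) + sqrt(2*j**2) = (71 + j) + sqrt(2)*sqrt(j**2) = 71 + j + sqrt(2)*sqrt(j**2))
355832 + r(-334) = 355832 + (71 - 334 + sqrt(2)*sqrt((-334)**2)) = 355832 + (71 - 334 + sqrt(2)*sqrt(111556)) = 355832 + (71 - 334 + sqrt(2)*334) = 355832 + (71 - 334 + 334*sqrt(2)) = 355832 + (-263 + 334*sqrt(2)) = 355569 + 334*sqrt(2)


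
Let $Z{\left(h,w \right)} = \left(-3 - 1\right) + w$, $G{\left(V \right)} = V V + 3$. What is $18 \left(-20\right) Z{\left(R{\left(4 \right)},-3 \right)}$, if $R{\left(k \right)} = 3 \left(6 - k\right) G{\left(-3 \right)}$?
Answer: $2520$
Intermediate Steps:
$G{\left(V \right)} = 3 + V^{2}$ ($G{\left(V \right)} = V^{2} + 3 = 3 + V^{2}$)
$R{\left(k \right)} = 216 - 36 k$ ($R{\left(k \right)} = 3 \left(6 - k\right) \left(3 + \left(-3\right)^{2}\right) = \left(18 - 3 k\right) \left(3 + 9\right) = \left(18 - 3 k\right) 12 = 216 - 36 k$)
$Z{\left(h,w \right)} = -4 + w$
$18 \left(-20\right) Z{\left(R{\left(4 \right)},-3 \right)} = 18 \left(-20\right) \left(-4 - 3\right) = \left(-360\right) \left(-7\right) = 2520$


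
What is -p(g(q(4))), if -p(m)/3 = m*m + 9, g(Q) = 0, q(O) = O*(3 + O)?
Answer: 27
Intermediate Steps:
p(m) = -27 - 3*m² (p(m) = -3*(m*m + 9) = -3*(m² + 9) = -3*(9 + m²) = -27 - 3*m²)
-p(g(q(4))) = -(-27 - 3*0²) = -(-27 - 3*0) = -(-27 + 0) = -1*(-27) = 27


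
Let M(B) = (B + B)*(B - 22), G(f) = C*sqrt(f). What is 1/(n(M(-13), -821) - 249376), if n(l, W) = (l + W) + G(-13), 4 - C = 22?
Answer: I/(-249287*I + 18*sqrt(13)) ≈ -4.0114e-6 + 1.0443e-9*I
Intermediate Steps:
C = -18 (C = 4 - 1*22 = 4 - 22 = -18)
G(f) = -18*sqrt(f)
M(B) = 2*B*(-22 + B) (M(B) = (2*B)*(-22 + B) = 2*B*(-22 + B))
n(l, W) = W + l - 18*I*sqrt(13) (n(l, W) = (l + W) - 18*I*sqrt(13) = (W + l) - 18*I*sqrt(13) = W + l - 18*I*sqrt(13))
1/(n(M(-13), -821) - 249376) = 1/((-821 + 2*(-13)*(-22 - 13) - 18*I*sqrt(13)) - 249376) = 1/((-821 + 2*(-13)*(-35) - 18*I*sqrt(13)) - 249376) = 1/((-821 + 910 - 18*I*sqrt(13)) - 249376) = 1/((89 - 18*I*sqrt(13)) - 249376) = 1/(-249287 - 18*I*sqrt(13))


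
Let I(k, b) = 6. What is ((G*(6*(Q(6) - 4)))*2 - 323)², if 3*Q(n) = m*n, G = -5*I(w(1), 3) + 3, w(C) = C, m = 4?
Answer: 2621161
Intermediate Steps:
G = -27 (G = -5*6 + 3 = -30 + 3 = -27)
Q(n) = 4*n/3 (Q(n) = (4*n)/3 = 4*n/3)
((G*(6*(Q(6) - 4)))*2 - 323)² = (-162*((4/3)*6 - 4)*2 - 323)² = (-162*(8 - 4)*2 - 323)² = (-162*4*2 - 323)² = (-27*24*2 - 323)² = (-648*2 - 323)² = (-1296 - 323)² = (-1619)² = 2621161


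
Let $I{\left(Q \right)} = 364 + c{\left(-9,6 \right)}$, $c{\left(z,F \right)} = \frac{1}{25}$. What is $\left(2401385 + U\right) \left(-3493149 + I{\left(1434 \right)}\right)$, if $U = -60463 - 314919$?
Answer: $- \frac{176909820182872}{25} \approx -7.0764 \cdot 10^{12}$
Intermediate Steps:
$U = -375382$
$c{\left(z,F \right)} = \frac{1}{25}$
$I{\left(Q \right)} = \frac{9101}{25}$ ($I{\left(Q \right)} = 364 + \frac{1}{25} = \frac{9101}{25}$)
$\left(2401385 + U\right) \left(-3493149 + I{\left(1434 \right)}\right) = \left(2401385 - 375382\right) \left(-3493149 + \frac{9101}{25}\right) = 2026003 \left(- \frac{87319624}{25}\right) = - \frac{176909820182872}{25}$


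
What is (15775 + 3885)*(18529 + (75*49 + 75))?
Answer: 438005140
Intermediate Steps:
(15775 + 3885)*(18529 + (75*49 + 75)) = 19660*(18529 + (3675 + 75)) = 19660*(18529 + 3750) = 19660*22279 = 438005140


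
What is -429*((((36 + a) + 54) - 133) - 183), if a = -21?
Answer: 105963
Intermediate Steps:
-429*((((36 + a) + 54) - 133) - 183) = -429*((((36 - 21) + 54) - 133) - 183) = -429*(((15 + 54) - 133) - 183) = -429*((69 - 133) - 183) = -429*(-64 - 183) = -429*(-247) = 105963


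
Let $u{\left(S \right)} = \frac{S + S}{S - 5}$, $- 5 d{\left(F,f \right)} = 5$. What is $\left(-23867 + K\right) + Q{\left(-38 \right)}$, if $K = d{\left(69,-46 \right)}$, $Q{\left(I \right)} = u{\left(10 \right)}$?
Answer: $-23864$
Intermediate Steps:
$d{\left(F,f \right)} = -1$ ($d{\left(F,f \right)} = \left(- \frac{1}{5}\right) 5 = -1$)
$u{\left(S \right)} = \frac{2 S}{-5 + S}$
$Q{\left(I \right)} = 4$ ($Q{\left(I \right)} = 2 \cdot 10 \frac{1}{-5 + 10} = 2 \cdot 10 \cdot \frac{1}{5} = 4$)
$K = -1$
$\left(-23867 + K\right) + Q{\left(-38 \right)} = \left(-23867 - 1\right) + 4 = -23868 + 4 = -23864$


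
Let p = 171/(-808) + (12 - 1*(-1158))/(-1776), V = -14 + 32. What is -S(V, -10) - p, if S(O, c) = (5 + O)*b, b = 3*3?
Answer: -3081225/14948 ≈ -206.13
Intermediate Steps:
b = 9
V = 18
p = -13011/14948 (p = 171*(-1/808) + (12 + 1158)*(-1/1776) = -171/808 + 1170*(-1/1776) = -171/808 - 195/296 = -13011/14948 ≈ -0.87042)
S(O, c) = 45 + 9*O (S(O, c) = (5 + O)*9 = 45 + 9*O)
-S(V, -10) - p = -(45 + 9*18) - 1*(-13011/14948) = -(45 + 162) + 13011/14948 = -1*207 + 13011/14948 = -207 + 13011/14948 = -3081225/14948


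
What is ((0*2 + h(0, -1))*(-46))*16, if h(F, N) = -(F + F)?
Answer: 0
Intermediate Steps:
h(F, N) = -2*F
((0*2 + h(0, -1))*(-46))*16 = ((0*2 - 2*0)*(-46))*16 = ((0 + 0)*(-46))*16 = (0*(-46))*16 = 0*16 = 0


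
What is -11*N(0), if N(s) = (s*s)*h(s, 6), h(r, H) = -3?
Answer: 0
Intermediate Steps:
N(s) = -3*s² (N(s) = (s*s)*(-3) = s²*(-3) = -3*s²)
-11*N(0) = -(-33)*0² = -(-33)*0 = -11*0 = 0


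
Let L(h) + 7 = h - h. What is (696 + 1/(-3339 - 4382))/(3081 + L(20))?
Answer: 5373815/23734354 ≈ 0.22642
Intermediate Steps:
L(h) = -7 (L(h) = -7 + (h - h) = -7 + 0 = -7)
(696 + 1/(-3339 - 4382))/(3081 + L(20)) = (696 + 1/(-3339 - 4382))/(3081 - 7) = (696 + 1/(-7721))/3074 = (696 - 1/7721)*(1/3074) = (5373815/7721)*(1/3074) = 5373815/23734354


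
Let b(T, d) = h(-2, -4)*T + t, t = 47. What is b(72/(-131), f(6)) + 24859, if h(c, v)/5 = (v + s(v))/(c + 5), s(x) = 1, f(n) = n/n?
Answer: 3263046/131 ≈ 24909.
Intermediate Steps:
f(n) = 1
h(c, v) = 5*(1 + v)/(5 + c) (h(c, v) = 5*((v + 1)/(c + 5)) = 5*((1 + v)/(5 + c)) = 5*(1 + v)/(5 + c))
b(T, d) = 47 - 5*T (b(T, d) = (5*(1 - 4)/(5 - 2))*T + 47 = (5*(-3)/3)*T + 47 = (5*(⅓)*(-3))*T + 47 = -5*T + 47 = 47 - 5*T)
b(72/(-131), f(6)) + 24859 = (47 - 360/(-131)) + 24859 = (47 - 360*(-1)/131) + 24859 = (47 - 5*(-72/131)) + 24859 = (47 + 360/131) + 24859 = 6517/131 + 24859 = 3263046/131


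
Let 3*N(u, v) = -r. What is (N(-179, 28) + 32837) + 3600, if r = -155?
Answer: 109466/3 ≈ 36489.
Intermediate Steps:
N(u, v) = 155/3 (N(u, v) = (-1*(-155))/3 = (1/3)*155 = 155/3)
(N(-179, 28) + 32837) + 3600 = (155/3 + 32837) + 3600 = 98666/3 + 3600 = 109466/3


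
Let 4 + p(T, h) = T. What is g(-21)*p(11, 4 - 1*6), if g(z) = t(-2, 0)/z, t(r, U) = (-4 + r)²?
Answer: -12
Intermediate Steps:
p(T, h) = -4 + T
g(z) = 36/z (g(z) = (-4 - 2)²/z = (-6)²/z = 36/z)
g(-21)*p(11, 4 - 1*6) = (36/(-21))*(-4 + 11) = (36*(-1/21))*7 = -12/7*7 = -12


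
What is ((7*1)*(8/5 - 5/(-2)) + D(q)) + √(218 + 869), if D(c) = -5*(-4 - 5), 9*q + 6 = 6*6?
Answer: 737/10 + √1087 ≈ 106.67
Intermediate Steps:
q = 10/3 (q = -⅔ + (6*6)/9 = -⅔ + (⅑)*36 = -⅔ + 4 = 10/3 ≈ 3.3333)
D(c) = 45 (D(c) = -5*(-9) = 45)
((7*1)*(8/5 - 5/(-2)) + D(q)) + √(218 + 869) = ((7*1)*(8/5 - 5/(-2)) + 45) + √(218 + 869) = (7*(8*(⅕) - 5*(-½)) + 45) + √1087 = (7*(8/5 + 5/2) + 45) + √1087 = (7*(41/10) + 45) + √1087 = (287/10 + 45) + √1087 = 737/10 + √1087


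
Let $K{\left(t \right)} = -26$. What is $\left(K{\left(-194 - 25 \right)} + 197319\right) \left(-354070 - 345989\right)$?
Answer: $-138116740287$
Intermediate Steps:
$\left(K{\left(-194 - 25 \right)} + 197319\right) \left(-354070 - 345989\right) = \left(-26 + 197319\right) \left(-354070 - 345989\right) = 197293 \left(-700059\right) = -138116740287$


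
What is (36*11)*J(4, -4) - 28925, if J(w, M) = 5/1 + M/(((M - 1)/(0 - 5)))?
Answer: -28529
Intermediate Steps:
J(w, M) = 5 + M/(1/5 - M/5) (J(w, M) = 5*1 + M/(((-1 + M)/(-5))) = 5 + M/(((-1 + M)*(-1/5))) = 5 + M/(1/5 - M/5))
(36*11)*J(4, -4) - 28925 = (36*11)*(-5/(-1 - 4)) - 28925 = 396*(-5/(-5)) - 28925 = 396*(-5*(-1/5)) - 28925 = 396*1 - 28925 = 396 - 28925 = -28529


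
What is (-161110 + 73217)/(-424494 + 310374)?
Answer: 87893/114120 ≈ 0.77018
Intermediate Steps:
(-161110 + 73217)/(-424494 + 310374) = -87893/(-114120) = -87893*(-1/114120) = 87893/114120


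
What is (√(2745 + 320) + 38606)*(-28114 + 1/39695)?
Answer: -43083725750774/39695 - 1115985229*√3065/39695 ≈ -1.0869e+9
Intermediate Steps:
(√(2745 + 320) + 38606)*(-28114 + 1/39695) = (√3065 + 38606)*(-28114 + 1/39695) = (38606 + √3065)*(-1115985229/39695) = -43083725750774/39695 - 1115985229*√3065/39695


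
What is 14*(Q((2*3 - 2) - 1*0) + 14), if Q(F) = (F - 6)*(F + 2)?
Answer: 28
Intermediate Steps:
Q(F) = (-6 + F)*(2 + F)
14*(Q((2*3 - 2) - 1*0) + 14) = 14*((-12 + ((2*3 - 2) - 1*0)**2 - 4*((2*3 - 2) - 1*0)) + 14) = 14*((-12 + ((6 - 2) + 0)**2 - 4*((6 - 2) + 0)) + 14) = 14*((-12 + (4 + 0)**2 - 4*(4 + 0)) + 14) = 14*((-12 + 4**2 - 4*4) + 14) = 14*((-12 + 16 - 16) + 14) = 14*(-12 + 14) = 14*2 = 28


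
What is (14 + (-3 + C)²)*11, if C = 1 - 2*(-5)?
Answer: 858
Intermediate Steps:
C = 11 (C = 1 + 10 = 11)
(14 + (-3 + C)²)*11 = (14 + (-3 + 11)²)*11 = (14 + 8²)*11 = (14 + 64)*11 = 78*11 = 858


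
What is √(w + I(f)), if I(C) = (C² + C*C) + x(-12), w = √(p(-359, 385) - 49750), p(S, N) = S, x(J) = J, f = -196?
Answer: √(76820 + I*√50109) ≈ 277.16 + 0.404*I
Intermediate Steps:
w = I*√50109 (w = √(-359 - 49750) = √(-50109) = I*√50109 ≈ 223.85*I)
I(C) = -12 + 2*C² (I(C) = (C² + C*C) - 12 = (C² + C²) - 12 = 2*C² - 12 = -12 + 2*C²)
√(w + I(f)) = √(I*√50109 + (-12 + 2*(-196)²)) = √(I*√50109 + (-12 + 2*38416)) = √(I*√50109 + (-12 + 76832)) = √(I*√50109 + 76820) = √(76820 + I*√50109)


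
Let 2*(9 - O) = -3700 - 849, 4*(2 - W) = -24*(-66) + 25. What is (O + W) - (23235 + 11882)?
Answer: -132935/4 ≈ -33234.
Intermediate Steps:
W = -1601/4 (W = 2 - (-24*(-66) + 25)/4 = 2 - (1584 + 25)/4 = 2 - ¼*1609 = 2 - 1609/4 = -1601/4 ≈ -400.25)
O = 4567/2 (O = 9 - (-3700 - 849)/2 = 9 - ½*(-4549) = 9 + 4549/2 = 4567/2 ≈ 2283.5)
(O + W) - (23235 + 11882) = (4567/2 - 1601/4) - (23235 + 11882) = 7533/4 - 1*35117 = 7533/4 - 35117 = -132935/4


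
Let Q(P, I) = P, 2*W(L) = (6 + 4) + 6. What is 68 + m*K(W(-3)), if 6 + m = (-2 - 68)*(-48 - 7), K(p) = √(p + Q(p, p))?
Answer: 15444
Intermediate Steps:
W(L) = 8 (W(L) = ((6 + 4) + 6)/2 = (10 + 6)/2 = (½)*16 = 8)
K(p) = √2*√p (K(p) = √(p + p) = √(2*p) = √2*√p)
m = 3844 (m = -6 + (-2 - 68)*(-48 - 7) = -6 - 70*(-55) = -6 + 3850 = 3844)
68 + m*K(W(-3)) = 68 + 3844*(√2*√8) = 68 + 3844*(√2*(2*√2)) = 68 + 3844*4 = 68 + 15376 = 15444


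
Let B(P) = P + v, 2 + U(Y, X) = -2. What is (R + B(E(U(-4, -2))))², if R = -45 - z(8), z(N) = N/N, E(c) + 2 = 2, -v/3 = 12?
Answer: 6724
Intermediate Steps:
v = -36 (v = -3*12 = -36)
U(Y, X) = -4 (U(Y, X) = -2 - 2 = -4)
E(c) = 0 (E(c) = -2 + 2 = 0)
B(P) = -36 + P (B(P) = P - 36 = -36 + P)
z(N) = 1
R = -46 (R = -45 - 1*1 = -45 - 1 = -46)
(R + B(E(U(-4, -2))))² = (-46 + (-36 + 0))² = (-46 - 36)² = (-82)² = 6724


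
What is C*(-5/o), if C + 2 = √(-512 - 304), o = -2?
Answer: -5 + 10*I*√51 ≈ -5.0 + 71.414*I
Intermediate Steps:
C = -2 + 4*I*√51 (C = -2 + √(-512 - 304) = -2 + √(-816) = -2 + 4*I*√51 ≈ -2.0 + 28.566*I)
C*(-5/o) = (-2 + 4*I*√51)*(-5/(-2)) = (-2 + 4*I*√51)*(-5*(-½)) = (-2 + 4*I*√51)*(5/2) = -5 + 10*I*√51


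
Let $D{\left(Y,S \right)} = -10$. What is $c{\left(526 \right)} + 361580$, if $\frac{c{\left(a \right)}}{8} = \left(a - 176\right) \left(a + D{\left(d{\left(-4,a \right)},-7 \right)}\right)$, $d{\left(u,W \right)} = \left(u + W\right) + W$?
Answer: $1806380$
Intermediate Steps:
$d{\left(u,W \right)} = u + 2 W$ ($d{\left(u,W \right)} = \left(W + u\right) + W = u + 2 W$)
$c{\left(a \right)} = 8 \left(-176 + a\right) \left(-10 + a\right)$ ($c{\left(a \right)} = 8 \left(a - 176\right) \left(a - 10\right) = 8 \left(-176 + a\right) \left(-10 + a\right)$)
$c{\left(526 \right)} + 361580 = \left(14080 - 782688 + 8 \cdot 526^{2}\right) + 361580 = \left(14080 - 782688 + 8 \cdot 276676\right) + 361580 = \left(14080 - 782688 + 2213408\right) + 361580 = 1444800 + 361580 = 1806380$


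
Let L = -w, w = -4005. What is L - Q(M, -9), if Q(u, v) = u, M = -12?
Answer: 4017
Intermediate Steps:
L = 4005 (L = -1*(-4005) = 4005)
L - Q(M, -9) = 4005 - 1*(-12) = 4005 + 12 = 4017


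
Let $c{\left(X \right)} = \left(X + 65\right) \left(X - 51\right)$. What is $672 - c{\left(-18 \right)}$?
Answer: $3915$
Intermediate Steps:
$c{\left(X \right)} = \left(-51 + X\right) \left(65 + X\right)$ ($c{\left(X \right)} = \left(65 + X\right) \left(-51 + X\right) = \left(-51 + X\right) \left(65 + X\right)$)
$672 - c{\left(-18 \right)} = 672 - \left(-3315 + \left(-18\right)^{2} + 14 \left(-18\right)\right) = 672 - \left(-3315 + 324 - 252\right) = 672 - -3243 = 672 + 3243 = 3915$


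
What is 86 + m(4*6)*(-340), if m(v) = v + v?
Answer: -16234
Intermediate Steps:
m(v) = 2*v
86 + m(4*6)*(-340) = 86 + (2*(4*6))*(-340) = 86 + (2*24)*(-340) = 86 + 48*(-340) = 86 - 16320 = -16234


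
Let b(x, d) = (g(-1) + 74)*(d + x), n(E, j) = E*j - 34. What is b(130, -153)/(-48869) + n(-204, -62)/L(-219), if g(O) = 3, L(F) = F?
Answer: -616045717/10702311 ≈ -57.562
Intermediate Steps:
n(E, j) = -34 + E*j
b(x, d) = 77*d + 77*x (b(x, d) = (3 + 74)*(d + x) = 77*(d + x) = 77*d + 77*x)
b(130, -153)/(-48869) + n(-204, -62)/L(-219) = (77*(-153) + 77*130)/(-48869) + (-34 - 204*(-62))/(-219) = (-11781 + 10010)*(-1/48869) + (-34 + 12648)*(-1/219) = -1771*(-1/48869) + 12614*(-1/219) = 1771/48869 - 12614/219 = -616045717/10702311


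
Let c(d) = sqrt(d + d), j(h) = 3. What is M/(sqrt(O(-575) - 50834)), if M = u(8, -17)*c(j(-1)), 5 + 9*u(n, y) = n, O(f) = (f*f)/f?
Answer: -I*sqrt(308454)/154227 ≈ -0.0036011*I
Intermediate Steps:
O(f) = f (O(f) = f**2/f = f)
c(d) = sqrt(2)*sqrt(d) (c(d) = sqrt(2*d) = sqrt(2)*sqrt(d))
u(n, y) = -5/9 + n/9
M = sqrt(6)/3 (M = (-5/9 + (1/9)*8)*(sqrt(2)*sqrt(3)) = (-5/9 + 8/9)*sqrt(6) = sqrt(6)/3 ≈ 0.81650)
M/(sqrt(O(-575) - 50834)) = (sqrt(6)/3)/(sqrt(-575 - 50834)) = (sqrt(6)/3)/(sqrt(-51409)) = (sqrt(6)/3)/((I*sqrt(51409))) = (sqrt(6)/3)*(-I*sqrt(51409)/51409) = -I*sqrt(308454)/154227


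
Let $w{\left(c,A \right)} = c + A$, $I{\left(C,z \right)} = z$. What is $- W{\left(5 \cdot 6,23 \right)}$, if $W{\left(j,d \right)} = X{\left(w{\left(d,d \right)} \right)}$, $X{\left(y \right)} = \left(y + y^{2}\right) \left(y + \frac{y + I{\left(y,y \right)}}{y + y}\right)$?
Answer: $-101614$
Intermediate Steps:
$w{\left(c,A \right)} = A + c$
$X{\left(y \right)} = \left(1 + y\right) \left(y + y^{2}\right)$ ($X{\left(y \right)} = \left(y + y^{2}\right) \left(y + \frac{y + y}{y + y}\right) = \left(y + y^{2}\right) \left(y + \frac{2 y}{2 y}\right) = \left(y + y^{2}\right) \left(y + 2 y \frac{1}{2 y}\right) = \left(y + y^{2}\right) \left(y + 1\right) = \left(y + y^{2}\right) \left(1 + y\right) = \left(1 + y\right) \left(y + y^{2}\right)$)
$W{\left(j,d \right)} = 2 d \left(1 + 4 d + 4 d^{2}\right)$ ($W{\left(j,d \right)} = \left(d + d\right) \left(1 + \left(d + d\right)^{2} + 2 \left(d + d\right)\right) = 2 d \left(1 + \left(2 d\right)^{2} + 2 \cdot 2 d\right) = 2 d \left(1 + 4 d^{2} + 4 d\right) = 2 d \left(1 + 4 d + 4 d^{2}\right)$)
$- W{\left(5 \cdot 6,23 \right)} = - 2 \cdot 23 \left(1 + 4 \cdot 23 + 4 \cdot 23^{2}\right) = - 2 \cdot 23 \left(1 + 92 + 4 \cdot 529\right) = - 2 \cdot 23 \left(1 + 92 + 2116\right) = - 2 \cdot 23 \cdot 2209 = \left(-1\right) 101614 = -101614$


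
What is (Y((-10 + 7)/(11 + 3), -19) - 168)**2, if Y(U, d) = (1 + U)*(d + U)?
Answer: 1287876769/38416 ≈ 33525.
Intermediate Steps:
Y(U, d) = (1 + U)*(U + d)
(Y((-10 + 7)/(11 + 3), -19) - 168)**2 = (((-10 + 7)/(11 + 3) - 19 + ((-10 + 7)/(11 + 3))**2 + ((-10 + 7)/(11 + 3))*(-19)) - 168)**2 = ((-3/14 - 19 + (-3/14)**2 - 3/14*(-19)) - 168)**2 = ((-3/14 - 19 + 9/196 + 57/14) - 168)**2 = (-2959/196 - 168)**2 = (-35887/196)**2 = 1287876769/38416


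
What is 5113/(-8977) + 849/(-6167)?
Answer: -39153344/55361159 ≈ -0.70724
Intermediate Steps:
5113/(-8977) + 849/(-6167) = 5113*(-1/8977) + 849*(-1/6167) = -5113/8977 - 849/6167 = -39153344/55361159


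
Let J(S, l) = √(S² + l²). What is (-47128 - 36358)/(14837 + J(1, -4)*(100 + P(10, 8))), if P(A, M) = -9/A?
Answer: -6519377800/1157734817 + 43544540*√17/1157734817 ≈ -5.4761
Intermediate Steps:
(-47128 - 36358)/(14837 + J(1, -4)*(100 + P(10, 8))) = (-47128 - 36358)/(14837 + √(1² + (-4)²)*(100 - 9/10)) = -83486/(14837 + √(1 + 16)*(100 - 9*⅒)) = -83486/(14837 + √17*(100 - 9/10)) = -83486/(14837 + √17*(991/10)) = -83486/(14837 + 991*√17/10)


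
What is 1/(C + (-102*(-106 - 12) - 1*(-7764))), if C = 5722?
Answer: 1/25522 ≈ 3.9182e-5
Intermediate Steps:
1/(C + (-102*(-106 - 12) - 1*(-7764))) = 1/(5722 + (-102*(-106 - 12) - 1*(-7764))) = 1/(5722 + (-102*(-118) + 7764)) = 1/(5722 + (12036 + 7764)) = 1/(5722 + 19800) = 1/25522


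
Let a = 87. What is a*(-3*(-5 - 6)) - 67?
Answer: 2804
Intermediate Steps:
a*(-3*(-5 - 6)) - 67 = 87*(-3*(-5 - 6)) - 67 = 87*(-3*(-11)) - 67 = 87*33 - 67 = 2871 - 67 = 2804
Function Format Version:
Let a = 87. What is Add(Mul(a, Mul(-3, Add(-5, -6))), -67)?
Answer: 2804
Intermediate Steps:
Add(Mul(a, Mul(-3, Add(-5, -6))), -67) = Add(Mul(87, Mul(-3, Add(-5, -6))), -67) = Add(Mul(87, Mul(-3, -11)), -67) = Add(Mul(87, 33), -67) = Add(2871, -67) = 2804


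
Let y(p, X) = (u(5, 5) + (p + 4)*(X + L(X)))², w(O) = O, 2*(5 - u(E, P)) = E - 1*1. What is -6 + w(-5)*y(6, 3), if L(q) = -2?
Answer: -851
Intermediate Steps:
u(E, P) = 11/2 - E/2 (u(E, P) = 5 - (E - 1*1)/2 = 5 - (E - 1)/2 = 5 - (-1 + E)/2 = 5 + (½ - E/2) = 11/2 - E/2)
y(p, X) = (3 + (-2 + X)*(4 + p))² (y(p, X) = ((11/2 - ½*5) + (p + 4)*(X - 2))² = ((11/2 - 5/2) + (4 + p)*(-2 + X))² = (3 + (-2 + X)*(4 + p))²)
-6 + w(-5)*y(6, 3) = -6 - 5*(-5 - 2*6 + 4*3 + 3*6)² = -6 - 5*(-5 - 12 + 12 + 18)² = -6 - 5*13² = -6 - 5*169 = -6 - 845 = -851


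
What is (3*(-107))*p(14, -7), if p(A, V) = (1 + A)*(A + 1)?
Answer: -72225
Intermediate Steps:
p(A, V) = (1 + A)**2 (p(A, V) = (1 + A)*(1 + A) = (1 + A)**2)
(3*(-107))*p(14, -7) = (3*(-107))*(1 + 14)**2 = -321*15**2 = -321*225 = -72225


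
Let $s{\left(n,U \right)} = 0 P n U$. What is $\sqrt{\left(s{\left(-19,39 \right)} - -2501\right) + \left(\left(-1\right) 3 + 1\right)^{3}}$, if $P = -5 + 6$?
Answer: $3 \sqrt{277} \approx 49.93$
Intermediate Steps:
$P = 1$
$s{\left(n,U \right)} = 0$ ($s{\left(n,U \right)} = 0 \cdot 1 n U = 0 U n = 0$)
$\sqrt{\left(s{\left(-19,39 \right)} - -2501\right) + \left(\left(-1\right) 3 + 1\right)^{3}} = \sqrt{\left(0 - -2501\right) + \left(\left(-1\right) 3 + 1\right)^{3}} = \sqrt{\left(0 + 2501\right) + \left(-3 + 1\right)^{3}} = \sqrt{2501 + \left(-2\right)^{3}} = \sqrt{2501 - 8} = \sqrt{2493} = 3 \sqrt{277}$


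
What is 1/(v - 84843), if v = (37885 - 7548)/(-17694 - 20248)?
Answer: -37942/3219143443 ≈ -1.1786e-5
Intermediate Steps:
v = -30337/37942 (v = 30337/(-37942) = 30337*(-1/37942) = -30337/37942 ≈ -0.79956)
1/(v - 84843) = 1/(-30337/37942 - 84843) = 1/(-3219143443/37942) = -37942/3219143443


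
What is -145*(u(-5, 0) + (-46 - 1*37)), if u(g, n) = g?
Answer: 12760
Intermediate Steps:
-145*(u(-5, 0) + (-46 - 1*37)) = -145*(-5 + (-46 - 1*37)) = -145*(-5 + (-46 - 37)) = -145*(-5 - 83) = -145*(-88) = 12760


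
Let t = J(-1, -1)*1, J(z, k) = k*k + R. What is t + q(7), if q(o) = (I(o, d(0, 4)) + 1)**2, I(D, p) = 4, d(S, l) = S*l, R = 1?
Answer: 27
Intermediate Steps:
J(z, k) = 1 + k**2 (J(z, k) = k*k + 1 = k**2 + 1 = 1 + k**2)
t = 2 (t = (1 + (-1)**2)*1 = (1 + 1)*1 = 2*1 = 2)
q(o) = 25 (q(o) = (4 + 1)**2 = 5**2 = 25)
t + q(7) = 2 + 25 = 27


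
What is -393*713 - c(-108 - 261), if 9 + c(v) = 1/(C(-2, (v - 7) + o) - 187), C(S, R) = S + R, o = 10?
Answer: -155510999/555 ≈ -2.8020e+5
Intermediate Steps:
C(S, R) = R + S
c(v) = -9 + 1/(-186 + v) (c(v) = -9 + 1/((((v - 7) + 10) - 2) - 187) = -9 + 1/((((-7 + v) + 10) - 2) - 187) = -9 + 1/(((3 + v) - 2) - 187) = -9 + 1/((1 + v) - 187) = -9 + 1/(-186 + v))
-393*713 - c(-108 - 261) = -393*713 - (1675 - 9*(-108 - 261))/(-186 + (-108 - 261)) = -280209 - (1675 - 9*(-369))/(-186 - 369) = -280209 - (1675 + 3321)/(-555) = -280209 - (-1)*4996/555 = -280209 - 1*(-4996/555) = -280209 + 4996/555 = -155510999/555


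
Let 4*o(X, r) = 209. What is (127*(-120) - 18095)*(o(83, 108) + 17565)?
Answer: -2349084115/4 ≈ -5.8727e+8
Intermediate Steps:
o(X, r) = 209/4 (o(X, r) = (¼)*209 = 209/4)
(127*(-120) - 18095)*(o(83, 108) + 17565) = (127*(-120) - 18095)*(209/4 + 17565) = (-15240 - 18095)*(70469/4) = -33335*70469/4 = -2349084115/4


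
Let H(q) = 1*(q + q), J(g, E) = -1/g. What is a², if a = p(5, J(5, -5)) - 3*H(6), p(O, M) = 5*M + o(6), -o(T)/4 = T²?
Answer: 32761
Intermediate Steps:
o(T) = -4*T²
H(q) = 2*q (H(q) = 1*(2*q) = 2*q)
p(O, M) = -144 + 5*M (p(O, M) = 5*M - 4*6² = 5*M - 4*36 = 5*M - 144 = -144 + 5*M)
a = -181 (a = (-144 + 5*(-1/5)) - 6*6 = (-144 + 5*(-1*⅕)) - 3*12 = (-144 + 5*(-⅕)) - 36 = (-144 - 1) - 36 = -145 - 36 = -181)
a² = (-181)² = 32761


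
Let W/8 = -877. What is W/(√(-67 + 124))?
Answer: -7016*√57/57 ≈ -929.29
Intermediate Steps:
W = -7016 (W = 8*(-877) = -7016)
W/(√(-67 + 124)) = -7016/√(-67 + 124) = -7016*√57/57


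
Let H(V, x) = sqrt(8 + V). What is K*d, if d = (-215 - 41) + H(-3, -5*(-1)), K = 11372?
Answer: -2911232 + 11372*sqrt(5) ≈ -2.8858e+6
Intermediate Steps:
d = -256 + sqrt(5) (d = (-215 - 41) + sqrt(8 - 3) = -256 + sqrt(5) ≈ -253.76)
K*d = 11372*(-256 + sqrt(5)) = -2911232 + 11372*sqrt(5)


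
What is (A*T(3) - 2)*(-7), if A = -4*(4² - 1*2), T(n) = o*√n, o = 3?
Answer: 14 + 1176*√3 ≈ 2050.9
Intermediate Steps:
T(n) = 3*√n
A = -56 (A = -4*(16 - 2) = -4*14 = -56)
(A*T(3) - 2)*(-7) = (-168*√3 - 2)*(-7) = (-2 - 168*√3)*(-7) = 14 + 1176*√3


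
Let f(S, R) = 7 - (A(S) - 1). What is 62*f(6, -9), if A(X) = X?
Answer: 124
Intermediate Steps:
f(S, R) = 8 - S (f(S, R) = 7 - (S - 1) = 7 - (-1 + S) = 7 + (1 - S) = 8 - S)
62*f(6, -9) = 62*(8 - 1*6) = 62*(8 - 6) = 62*2 = 124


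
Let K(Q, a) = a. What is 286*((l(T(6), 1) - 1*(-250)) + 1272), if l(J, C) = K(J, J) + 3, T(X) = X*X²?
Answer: 497926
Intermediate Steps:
T(X) = X³
l(J, C) = 3 + J (l(J, C) = J + 3 = 3 + J)
286*((l(T(6), 1) - 1*(-250)) + 1272) = 286*(((3 + 6³) - 1*(-250)) + 1272) = 286*(((3 + 216) + 250) + 1272) = 286*((219 + 250) + 1272) = 286*(469 + 1272) = 286*1741 = 497926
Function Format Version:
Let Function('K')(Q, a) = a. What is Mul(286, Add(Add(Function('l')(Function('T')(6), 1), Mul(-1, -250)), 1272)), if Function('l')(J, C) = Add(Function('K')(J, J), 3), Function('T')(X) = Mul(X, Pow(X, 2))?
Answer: 497926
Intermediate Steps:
Function('T')(X) = Pow(X, 3)
Function('l')(J, C) = Add(3, J) (Function('l')(J, C) = Add(J, 3) = Add(3, J))
Mul(286, Add(Add(Function('l')(Function('T')(6), 1), Mul(-1, -250)), 1272)) = Mul(286, Add(Add(Add(3, Pow(6, 3)), Mul(-1, -250)), 1272)) = Mul(286, Add(Add(Add(3, 216), 250), 1272)) = Mul(286, Add(Add(219, 250), 1272)) = Mul(286, Add(469, 1272)) = Mul(286, 1741) = 497926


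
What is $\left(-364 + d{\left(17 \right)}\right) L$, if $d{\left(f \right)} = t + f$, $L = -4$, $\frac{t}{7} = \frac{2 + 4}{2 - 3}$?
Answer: $1556$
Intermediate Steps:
$t = -42$ ($t = 7 \frac{2 + 4}{2 - 3} = 7 \frac{6}{-1} = 7 \cdot 6 \left(-1\right) = 7 \left(-6\right) = -42$)
$d{\left(f \right)} = -42 + f$
$\left(-364 + d{\left(17 \right)}\right) L = \left(-364 + \left(-42 + 17\right)\right) \left(-4\right) = \left(-364 - 25\right) \left(-4\right) = \left(-389\right) \left(-4\right) = 1556$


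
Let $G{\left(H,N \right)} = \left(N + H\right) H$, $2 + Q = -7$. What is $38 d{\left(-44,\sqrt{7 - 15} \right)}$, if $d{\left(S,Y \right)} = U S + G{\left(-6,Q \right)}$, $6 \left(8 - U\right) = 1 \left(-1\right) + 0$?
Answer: $- \frac{30704}{3} \approx -10235.0$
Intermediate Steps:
$Q = -9$ ($Q = -2 - 7 = -9$)
$G{\left(H,N \right)} = H \left(H + N\right)$ ($G{\left(H,N \right)} = \left(H + N\right) H = H \left(H + N\right)$)
$U = \frac{49}{6}$ ($U = 8 - \frac{1 \left(-1\right) + 0}{6} = 8 - \frac{-1 + 0}{6} = 8 - - \frac{1}{6} = 8 + \frac{1}{6} = \frac{49}{6} \approx 8.1667$)
$d{\left(S,Y \right)} = 90 + \frac{49 S}{6}$ ($d{\left(S,Y \right)} = \frac{49 S}{6} - 6 \left(-6 - 9\right) = \frac{49 S}{6} - -90 = \frac{49 S}{6} + 90 = 90 + \frac{49 S}{6}$)
$38 d{\left(-44,\sqrt{7 - 15} \right)} = 38 \left(90 + \frac{49}{6} \left(-44\right)\right) = 38 \left(90 - \frac{1078}{3}\right) = 38 \left(- \frac{808}{3}\right) = - \frac{30704}{3}$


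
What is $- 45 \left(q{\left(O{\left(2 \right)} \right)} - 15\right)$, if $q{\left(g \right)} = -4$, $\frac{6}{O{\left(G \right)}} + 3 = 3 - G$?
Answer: $855$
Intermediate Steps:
$O{\left(G \right)} = - \frac{6}{G}$ ($O{\left(G \right)} = \frac{6}{-3 - \left(-3 + G\right)} = \frac{6}{\left(-1\right) G} = 6 \left(- \frac{1}{G}\right) = - \frac{6}{G}$)
$- 45 \left(q{\left(O{\left(2 \right)} \right)} - 15\right) = - 45 \left(-4 - 15\right) = \left(-45\right) \left(-19\right) = 855$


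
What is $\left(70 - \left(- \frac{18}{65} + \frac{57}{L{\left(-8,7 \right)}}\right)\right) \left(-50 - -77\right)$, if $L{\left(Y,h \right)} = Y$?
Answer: $\frac{1086723}{520} \approx 2089.9$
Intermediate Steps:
$\left(70 - \left(- \frac{18}{65} + \frac{57}{L{\left(-8,7 \right)}}\right)\right) \left(-50 - -77\right) = \left(70 - \left(- \frac{57}{8} - \frac{18}{65}\right)\right) \left(-50 - -77\right) = \left(70 - - \frac{3849}{520}\right) \left(-50 + 77\right) = \left(70 + \left(\frac{18}{65} + \frac{57}{8}\right)\right) 27 = \left(70 + \frac{3849}{520}\right) 27 = \frac{40249}{520} \cdot 27 = \frac{1086723}{520}$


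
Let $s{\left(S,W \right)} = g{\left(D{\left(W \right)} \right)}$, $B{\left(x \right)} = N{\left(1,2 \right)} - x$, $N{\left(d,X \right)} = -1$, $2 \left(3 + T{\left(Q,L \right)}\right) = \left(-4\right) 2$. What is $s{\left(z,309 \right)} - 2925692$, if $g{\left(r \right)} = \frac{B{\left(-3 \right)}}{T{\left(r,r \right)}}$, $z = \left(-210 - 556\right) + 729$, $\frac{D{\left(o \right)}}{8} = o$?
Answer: $- \frac{20479846}{7} \approx -2.9257 \cdot 10^{6}$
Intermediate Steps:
$T{\left(Q,L \right)} = -7$ ($T{\left(Q,L \right)} = -3 + \frac{\left(-4\right) 2}{2} = -3 + \frac{1}{2} \left(-8\right) = -3 - 4 = -7$)
$D{\left(o \right)} = 8 o$
$z = -37$ ($z = -766 + 729 = -37$)
$B{\left(x \right)} = -1 - x$
$g{\left(r \right)} = - \frac{2}{7}$ ($g{\left(r \right)} = \frac{-1 - -3}{-7} = \left(-1 + 3\right) \left(- \frac{1}{7}\right) = 2 \left(- \frac{1}{7}\right) = - \frac{2}{7}$)
$s{\left(S,W \right)} = - \frac{2}{7}$
$s{\left(z,309 \right)} - 2925692 = - \frac{2}{7} - 2925692 = - \frac{20479846}{7}$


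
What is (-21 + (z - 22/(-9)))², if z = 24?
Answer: 2401/81 ≈ 29.642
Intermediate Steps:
(-21 + (z - 22/(-9)))² = (-21 + (24 - 22/(-9)))² = (-21 + (24 - 22*(-1)/9))² = (-21 + (24 - 1*(-22/9)))² = (-21 + (24 + 22/9))² = (-21 + 238/9)² = (49/9)² = 2401/81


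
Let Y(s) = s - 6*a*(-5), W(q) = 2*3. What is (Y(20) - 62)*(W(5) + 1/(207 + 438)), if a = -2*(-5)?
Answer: 7742/5 ≈ 1548.4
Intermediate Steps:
a = 10
W(q) = 6
Y(s) = 300 + s (Y(s) = s - 6*10*(-5) = s - 60*(-5) = s - 1*(-300) = s + 300 = 300 + s)
(Y(20) - 62)*(W(5) + 1/(207 + 438)) = ((300 + 20) - 62)*(6 + 1/(207 + 438)) = (320 - 62)*(6 + 1/645) = 258*(6 + 1/645) = 258*(3871/645) = 7742/5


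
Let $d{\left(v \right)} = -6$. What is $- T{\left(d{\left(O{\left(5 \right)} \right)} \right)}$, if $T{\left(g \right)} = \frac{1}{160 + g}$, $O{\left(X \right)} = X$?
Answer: $- \frac{1}{154} \approx -0.0064935$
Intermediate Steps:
$- T{\left(d{\left(O{\left(5 \right)} \right)} \right)} = - \frac{1}{160 - 6} = - \frac{1}{154}$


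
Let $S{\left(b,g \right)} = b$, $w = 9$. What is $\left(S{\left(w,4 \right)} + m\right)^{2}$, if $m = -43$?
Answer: $1156$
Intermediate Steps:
$\left(S{\left(w,4 \right)} + m\right)^{2} = \left(9 - 43\right)^{2} = \left(-34\right)^{2} = 1156$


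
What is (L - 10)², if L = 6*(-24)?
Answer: 23716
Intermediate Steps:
L = -144
(L - 10)² = (-144 - 10)² = (-154)² = 23716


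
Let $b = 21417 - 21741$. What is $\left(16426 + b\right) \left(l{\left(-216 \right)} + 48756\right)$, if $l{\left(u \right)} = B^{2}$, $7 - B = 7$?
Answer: $785069112$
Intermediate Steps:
$B = 0$ ($B = 7 - 7 = 0$)
$b = -324$ ($b = 21417 - 21741 = -324$)
$l{\left(u \right)} = 0$ ($l{\left(u \right)} = 0^{2} = 0$)
$\left(16426 + b\right) \left(l{\left(-216 \right)} + 48756\right) = \left(16426 - 324\right) \left(0 + 48756\right) = 16102 \cdot 48756 = 785069112$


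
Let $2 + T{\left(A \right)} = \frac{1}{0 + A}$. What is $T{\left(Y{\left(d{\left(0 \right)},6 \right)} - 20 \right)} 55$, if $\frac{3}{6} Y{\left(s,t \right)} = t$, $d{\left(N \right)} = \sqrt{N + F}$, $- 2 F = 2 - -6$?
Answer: $- \frac{935}{8} \approx -116.88$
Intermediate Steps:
$F = -4$ ($F = - \frac{2 - -6}{2} = - \frac{2 + 6}{2} = \left(- \frac{1}{2}\right) 8 = -4$)
$d{\left(N \right)} = \sqrt{-4 + N}$ ($d{\left(N \right)} = \sqrt{N - 4} = \sqrt{-4 + N}$)
$Y{\left(s,t \right)} = 2 t$
$T{\left(A \right)} = -2 + \frac{1}{A}$ ($T{\left(A \right)} = -2 + \frac{1}{0 + A} = -2 + \frac{1}{A}$)
$T{\left(Y{\left(d{\left(0 \right)},6 \right)} - 20 \right)} 55 = \left(-2 + \frac{1}{2 \cdot 6 - 20}\right) 55 = \left(-2 + \frac{1}{12 - 20}\right) 55 = \left(-2 + \frac{1}{-8}\right) 55 = \left(-2 - \frac{1}{8}\right) 55 = \left(- \frac{17}{8}\right) 55 = - \frac{935}{8}$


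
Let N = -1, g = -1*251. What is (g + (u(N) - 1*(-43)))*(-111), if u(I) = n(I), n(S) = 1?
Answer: 22977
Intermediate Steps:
g = -251
u(I) = 1
(g + (u(N) - 1*(-43)))*(-111) = (-251 + (1 - 1*(-43)))*(-111) = (-251 + (1 + 43))*(-111) = (-251 + 44)*(-111) = -207*(-111) = 22977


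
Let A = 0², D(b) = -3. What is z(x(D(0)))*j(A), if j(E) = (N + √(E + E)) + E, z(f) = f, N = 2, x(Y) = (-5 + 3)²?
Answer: 8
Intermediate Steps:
x(Y) = 4 (x(Y) = (-2)² = 4)
A = 0
j(E) = 2 + E + √2*√E (j(E) = (2 + √(E + E)) + E = (2 + √(2*E)) + E = (2 + √2*√E) + E = 2 + E + √2*√E)
z(x(D(0)))*j(A) = 4*(2 + 0 + √2*√0) = 4*(2 + 0 + √2*0) = 4*(2 + 0 + 0) = 4*2 = 8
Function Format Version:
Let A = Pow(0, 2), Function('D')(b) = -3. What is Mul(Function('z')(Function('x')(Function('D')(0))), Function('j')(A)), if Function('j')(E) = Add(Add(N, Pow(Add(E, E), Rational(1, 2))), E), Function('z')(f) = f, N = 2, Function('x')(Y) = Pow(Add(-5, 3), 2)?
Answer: 8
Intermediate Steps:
Function('x')(Y) = 4 (Function('x')(Y) = Pow(-2, 2) = 4)
A = 0
Function('j')(E) = Add(2, E, Mul(Pow(2, Rational(1, 2)), Pow(E, Rational(1, 2)))) (Function('j')(E) = Add(Add(2, Pow(Add(E, E), Rational(1, 2))), E) = Add(Add(2, Pow(Mul(2, E), Rational(1, 2))), E) = Add(Add(2, Mul(Pow(2, Rational(1, 2)), Pow(E, Rational(1, 2)))), E) = Add(2, E, Mul(Pow(2, Rational(1, 2)), Pow(E, Rational(1, 2)))))
Mul(Function('z')(Function('x')(Function('D')(0))), Function('j')(A)) = Mul(4, Add(2, 0, Mul(Pow(2, Rational(1, 2)), Pow(0, Rational(1, 2))))) = Mul(4, Add(2, 0, Mul(Pow(2, Rational(1, 2)), 0))) = Mul(4, Add(2, 0, 0)) = Mul(4, 2) = 8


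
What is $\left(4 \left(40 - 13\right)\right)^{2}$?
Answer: $11664$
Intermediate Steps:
$\left(4 \left(40 - 13\right)\right)^{2} = \left(4 \cdot 27\right)^{2} = 108^{2} = 11664$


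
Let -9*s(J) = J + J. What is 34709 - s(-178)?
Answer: 312025/9 ≈ 34669.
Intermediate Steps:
s(J) = -2*J/9 (s(J) = -(J + J)/9 = -2*J/9)
34709 - s(-178) = 34709 - (-2)*(-178)/9 = 34709 - 1*356/9 = 34709 - 356/9 = 312025/9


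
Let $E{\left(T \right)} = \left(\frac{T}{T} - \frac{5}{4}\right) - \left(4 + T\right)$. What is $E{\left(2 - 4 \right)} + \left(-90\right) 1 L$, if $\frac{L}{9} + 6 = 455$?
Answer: $- \frac{1454769}{4} \approx -3.6369 \cdot 10^{5}$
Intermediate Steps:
$L = 4041$ ($L = -54 + 9 \cdot 455 = -54 + 4095 = 4041$)
$E{\left(T \right)} = - \frac{17}{4} - T$ ($E{\left(T \right)} = \left(1 - \frac{5}{4}\right) - \left(4 + T\right) = - \frac{1}{4} - \left(4 + T\right) = - \frac{17}{4} - T$)
$E{\left(2 - 4 \right)} + \left(-90\right) 1 L = \left(- \frac{17}{4} - \left(2 - 4\right)\right) + \left(-90\right) 1 \cdot 4041 = \left(- \frac{17}{4} - -2\right) - 363690 = \left(- \frac{17}{4} + 2\right) - 363690 = - \frac{9}{4} - 363690 = - \frac{1454769}{4}$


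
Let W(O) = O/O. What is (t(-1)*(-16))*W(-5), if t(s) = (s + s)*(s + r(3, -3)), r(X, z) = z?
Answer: -128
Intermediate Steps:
W(O) = 1
t(s) = 2*s*(-3 + s) (t(s) = (s + s)*(s - 3) = (2*s)*(-3 + s) = 2*s*(-3 + s))
(t(-1)*(-16))*W(-5) = ((2*(-1)*(-3 - 1))*(-16))*1 = ((2*(-1)*(-4))*(-16))*1 = (8*(-16))*1 = -128*1 = -128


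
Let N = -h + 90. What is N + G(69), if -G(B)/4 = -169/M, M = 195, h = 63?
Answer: 457/15 ≈ 30.467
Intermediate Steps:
N = 27 (N = -1*63 + 90 = -63 + 90 = 27)
G(B) = 52/15 (G(B) = -(-676)/195 = -4*(-13/15) = 52/15)
N + G(69) = 27 + 52/15 = 457/15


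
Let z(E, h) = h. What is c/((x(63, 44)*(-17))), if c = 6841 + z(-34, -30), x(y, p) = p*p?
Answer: -6811/32912 ≈ -0.20695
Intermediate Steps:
x(y, p) = p**2
c = 6811 (c = 6841 - 30 = 6811)
c/((x(63, 44)*(-17))) = 6811/((44**2*(-17))) = 6811/((1936*(-17))) = 6811/(-32912) = 6811*(-1/32912) = -6811/32912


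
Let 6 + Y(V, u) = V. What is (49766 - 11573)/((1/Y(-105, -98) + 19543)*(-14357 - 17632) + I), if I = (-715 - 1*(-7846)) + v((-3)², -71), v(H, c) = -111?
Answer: -1413141/23130687596 ≈ -6.1094e-5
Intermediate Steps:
Y(V, u) = -6 + V
I = 7020 (I = (-715 - 1*(-7846)) - 111 = (-715 + 7846) - 111 = 7131 - 111 = 7020)
(49766 - 11573)/((1/Y(-105, -98) + 19543)*(-14357 - 17632) + I) = (49766 - 11573)/((1/(-6 - 105) + 19543)*(-14357 - 17632) + 7020) = 38193/((1/(-111) + 19543)*(-31989) + 7020) = 38193/((-1/111 + 19543)*(-31989) + 7020) = 38193/((2169272/111)*(-31989) + 7020) = 38193/(-23130947336/37 + 7020) = 38193/(-23130687596/37) = 38193*(-37/23130687596) = -1413141/23130687596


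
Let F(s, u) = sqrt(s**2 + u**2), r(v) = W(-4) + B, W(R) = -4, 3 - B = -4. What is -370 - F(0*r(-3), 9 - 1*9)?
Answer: -370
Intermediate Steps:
B = 7 (B = 3 - 1*(-4) = 3 + 4 = 7)
r(v) = 3 (r(v) = -4 + 7 = 3)
-370 - F(0*r(-3), 9 - 1*9) = -370 - sqrt((0*3)**2 + (9 - 1*9)**2) = -370 - sqrt(0**2 + (9 - 9)**2) = -370 - sqrt(0 + 0**2) = -370 - sqrt(0 + 0) = -370 - sqrt(0) = -370 - 1*0 = -370 + 0 = -370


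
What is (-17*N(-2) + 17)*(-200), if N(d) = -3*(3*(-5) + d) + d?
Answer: 163200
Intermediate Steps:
N(d) = 45 - 2*d (N(d) = -3*(-15 + d) + d = (45 - 3*d) + d = 45 - 2*d)
(-17*N(-2) + 17)*(-200) = (-17*(45 - 2*(-2)) + 17)*(-200) = (-17*(45 + 4) + 17)*(-200) = (-17*49 + 17)*(-200) = (-833 + 17)*(-200) = -816*(-200) = 163200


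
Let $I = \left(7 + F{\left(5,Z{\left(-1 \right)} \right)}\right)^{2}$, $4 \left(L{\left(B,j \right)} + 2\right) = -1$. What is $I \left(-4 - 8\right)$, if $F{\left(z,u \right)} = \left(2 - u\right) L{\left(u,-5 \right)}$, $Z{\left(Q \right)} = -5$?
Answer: $- \frac{3675}{4} \approx -918.75$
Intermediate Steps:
$L{\left(B,j \right)} = - \frac{9}{4}$ ($L{\left(B,j \right)} = -2 + \frac{1}{4} \left(-1\right) = -2 - \frac{1}{4} = - \frac{9}{4}$)
$F{\left(z,u \right)} = - \frac{9}{2} + \frac{9 u}{4}$ ($F{\left(z,u \right)} = \left(2 - u\right) \left(- \frac{9}{4}\right) = - \frac{9}{2} + \frac{9 u}{4}$)
$I = \frac{1225}{16}$ ($I = \left(7 + \left(- \frac{9}{2} + \frac{9}{4} \left(-5\right)\right)\right)^{2} = \left(7 - \frac{63}{4}\right)^{2} = \left(- \frac{35}{4}\right)^{2} = \frac{1225}{16} \approx 76.563$)
$I \left(-4 - 8\right) = \frac{1225 \left(-4 - 8\right)}{16} = \frac{1225}{16} \left(-12\right) = - \frac{3675}{4}$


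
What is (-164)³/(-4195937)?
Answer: 4410944/4195937 ≈ 1.0512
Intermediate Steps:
(-164)³/(-4195937) = -4410944*(-1/4195937) = 4410944/4195937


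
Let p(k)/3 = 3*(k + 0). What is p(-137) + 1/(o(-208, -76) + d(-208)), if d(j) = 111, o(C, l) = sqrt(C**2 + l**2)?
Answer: -45274638/36719 + 4*sqrt(3065)/36719 ≈ -1233.0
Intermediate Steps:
p(k) = 9*k (p(k) = 3*(3*(k + 0)) = 3*(3*k) = 9*k)
p(-137) + 1/(o(-208, -76) + d(-208)) = 9*(-137) + 1/(sqrt((-208)**2 + (-76)**2) + 111) = -1233 + 1/(sqrt(43264 + 5776) + 111) = -1233 + 1/(sqrt(49040) + 111) = -1233 + 1/(4*sqrt(3065) + 111) = -1233 + 1/(111 + 4*sqrt(3065))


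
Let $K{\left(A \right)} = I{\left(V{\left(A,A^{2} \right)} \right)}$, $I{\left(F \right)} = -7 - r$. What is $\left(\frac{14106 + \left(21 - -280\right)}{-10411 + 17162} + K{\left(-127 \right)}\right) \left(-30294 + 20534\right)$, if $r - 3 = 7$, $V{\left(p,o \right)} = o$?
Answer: $\frac{979513600}{6751} \approx 1.4509 \cdot 10^{5}$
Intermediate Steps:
$r = 10$ ($r = 3 + 7 = 10$)
$I{\left(F \right)} = -17$ ($I{\left(F \right)} = -7 - 10 = -17$)
$K{\left(A \right)} = -17$
$\left(\frac{14106 + \left(21 - -280\right)}{-10411 + 17162} + K{\left(-127 \right)}\right) \left(-30294 + 20534\right) = \left(\frac{14106 + \left(21 - -280\right)}{-10411 + 17162} - 17\right) \left(-30294 + 20534\right) = \left(\frac{14106 + \left(21 + 280\right)}{6751} - 17\right) \left(-9760\right) = \left(\left(14106 + 301\right) \frac{1}{6751} - 17\right) \left(-9760\right) = \left(14407 \cdot \frac{1}{6751} - 17\right) \left(-9760\right) = \left(\frac{14407}{6751} - 17\right) \left(-9760\right) = \left(- \frac{100360}{6751}\right) \left(-9760\right) = \frac{979513600}{6751}$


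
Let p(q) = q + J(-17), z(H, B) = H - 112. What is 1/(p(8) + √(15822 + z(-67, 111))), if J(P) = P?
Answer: 9/15562 + √15643/15562 ≈ 0.0086153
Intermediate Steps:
z(H, B) = -112 + H
p(q) = -17 + q (p(q) = q - 17 = -17 + q)
1/(p(8) + √(15822 + z(-67, 111))) = 1/((-17 + 8) + √(15822 + (-112 - 67))) = 1/(-9 + √(15822 - 179)) = 1/(-9 + √15643)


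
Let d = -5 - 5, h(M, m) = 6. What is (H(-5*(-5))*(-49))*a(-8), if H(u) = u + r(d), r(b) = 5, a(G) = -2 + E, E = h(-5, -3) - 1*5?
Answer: 1470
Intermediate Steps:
E = 1 (E = 6 - 1*5 = 6 - 5 = 1)
d = -10
a(G) = -1 (a(G) = -2 + 1 = -1)
H(u) = 5 + u (H(u) = u + 5 = 5 + u)
(H(-5*(-5))*(-49))*a(-8) = ((5 - 5*(-5))*(-49))*(-1) = ((5 + 25)*(-49))*(-1) = (30*(-49))*(-1) = -1470*(-1) = 1470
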